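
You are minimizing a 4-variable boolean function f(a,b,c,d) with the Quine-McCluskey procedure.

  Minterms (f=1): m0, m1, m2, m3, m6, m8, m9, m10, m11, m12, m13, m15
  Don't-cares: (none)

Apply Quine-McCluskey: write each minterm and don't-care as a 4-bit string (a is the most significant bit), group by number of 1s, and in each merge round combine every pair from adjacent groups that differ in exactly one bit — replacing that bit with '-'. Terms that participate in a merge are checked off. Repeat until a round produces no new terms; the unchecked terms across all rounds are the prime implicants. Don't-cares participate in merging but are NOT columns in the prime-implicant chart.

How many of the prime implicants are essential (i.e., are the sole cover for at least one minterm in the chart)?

Round 0: 0000✓ 0001✓ 0010✓ 0011✓ 0110✓ 1000✓ 1001✓ 1010✓ 1011✓ 1100✓ 1101✓ 1111✓
Round 1: -000✓ -001✓ -010✓ -011✓ 0-10 00-0✓ 00-1✓ 000-✓ 001-✓ 1-00✓ 1-01✓ 1-11✓ 10-0✓ 10-1✓ 100-✓ 101-✓ 11-1✓ 110-✓
Round 2: -0-0✓ -0-1✓ -00-✓ -01-✓ 00--✓ 1--1 1-0- 10--✓
Round 3: -0--
PIs = {-0--, 0-10, 1--1, 1-0-}
Coverage chart:
  m0: -0-- ←essential
  m1: -0-- ←essential
  m2: -0--,0-10
  m3: -0-- ←essential
  m6: 0-10 ←essential
  m8: -0--,1-0-
  m9: -0--,1--1,1-0-
  m10: -0-- ←essential
  m11: -0--,1--1
  m12: 1-0- ←essential
  m13: 1--1,1-0-
  m15: 1--1 ←essential
Essential: -0--, 0-10, 1--1, 1-0-

4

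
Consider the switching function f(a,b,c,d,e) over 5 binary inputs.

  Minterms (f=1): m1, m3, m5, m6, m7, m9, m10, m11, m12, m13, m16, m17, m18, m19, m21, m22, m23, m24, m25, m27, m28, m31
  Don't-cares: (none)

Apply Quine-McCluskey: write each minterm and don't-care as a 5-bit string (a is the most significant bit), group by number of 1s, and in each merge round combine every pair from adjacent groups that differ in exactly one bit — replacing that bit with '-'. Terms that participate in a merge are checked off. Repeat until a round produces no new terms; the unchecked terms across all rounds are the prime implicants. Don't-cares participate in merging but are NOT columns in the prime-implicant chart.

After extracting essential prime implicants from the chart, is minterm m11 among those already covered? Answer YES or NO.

YES

size-2^0 implicants → 00001(✓)  00011(✓)  00101(✓)  00110(✓)  00111(✓)  01001(✓)  01010(✓)  01011(✓)  01100(✓)  01101(✓)  10000(✓)  10001(✓)  10010(✓)  10011(✓)  10101(✓)  10110(✓)  10111(✓)  11000(✓)  11001(✓)  11011(✓)  11100(✓)  11111(✓)
size-2^1 implicants → -0001(✓)  -0011(✓)  -0101(✓)  -0110(✓)  -0111(✓)  -1001(✓)  -1011(✓)  -1100  0-001(✓)  0-011(✓)  0-101(✓)  00-01(✓)  00-11(✓)  000-1(✓)  001-1(✓)  0011-(✓)  01-01(✓)  010-1(✓)  0101-  0110-  1-000(✓)  1-001(✓)  1-011(✓)  1-111(✓)  10-01(✓)  10-10(✓)  10-11(✓)  100-0(✓)  100-1(✓)  1000-(✓)  1001-(✓)  101-1(✓)  1011-(✓)  11-00  11-11(✓)  110-1(✓)  1100-(✓)
size-2^2 implicants → --001(✓)  --011(✓)  -0-01(✓)  -0-11(✓)  -00-1(✓)  -01-1(✓)  -011-  -10-1(✓)  0--01  0-0-1(✓)  00--1(✓)  1--11  1-0-1(✓)  1-00-  10--1(✓)  10-1-  100--
size-2^3 implicants → --0-1  -0--1
Unchecked terms (primes): --0-1, -0--1, -011-, -1100, 0--01, 0101-, 0110-, 1--11, 1-00-, 10-1-, 100--, 11-00
Minterm coverage:
  m1 ⊆ --0-1,-0--1,0--01
  m3 ⊆ --0-1,-0--1
  m5 ⊆ -0--1,0--01
  m6 ⊆ -011- [E]
  m7 ⊆ -0--1,-011-
  m9 ⊆ --0-1,0--01
  m10 ⊆ 0101- [E]
  m11 ⊆ --0-1,0101-
  m12 ⊆ -1100,0110-
  m13 ⊆ 0--01,0110-
  m16 ⊆ 1-00-,100--
  m17 ⊆ --0-1,-0--1,1-00-,100--
  m18 ⊆ 10-1-,100--
  m19 ⊆ --0-1,-0--1,1--11,10-1-,100--
  m21 ⊆ -0--1 [E]
  m22 ⊆ -011-,10-1-
  m23 ⊆ -0--1,-011-,1--11,10-1-
  m24 ⊆ 1-00-,11-00
  m25 ⊆ --0-1,1-00-
  m27 ⊆ --0-1,1--11
  m28 ⊆ -1100,11-00
  m31 ⊆ 1--11 [E]
E = {-0--1, -011-, 0101-, 1--11}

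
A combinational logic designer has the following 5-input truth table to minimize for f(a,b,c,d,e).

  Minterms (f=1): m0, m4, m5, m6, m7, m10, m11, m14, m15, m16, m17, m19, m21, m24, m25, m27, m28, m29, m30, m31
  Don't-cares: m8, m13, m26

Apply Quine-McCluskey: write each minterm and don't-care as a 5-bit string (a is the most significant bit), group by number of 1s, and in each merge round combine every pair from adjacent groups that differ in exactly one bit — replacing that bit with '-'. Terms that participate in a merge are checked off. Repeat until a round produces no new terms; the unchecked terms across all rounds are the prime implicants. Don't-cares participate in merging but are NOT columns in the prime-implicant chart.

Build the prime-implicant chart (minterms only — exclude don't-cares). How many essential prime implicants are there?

[col 0] 00000*, 00100*, 00101*, 00110*, 00111*, 01000*, 01010*, 01011*, 01101*, 01110*, 01111*, 10000*, 10001*, 10011*, 10101*, 11000*, 11001*, 11010*, 11011*, 11100*, 11101*, 11110*, 11111*
[col 1] -0000*, -0101*, -1000*, -1010*, -1011*, -1101*, -1110*, -1111*, 0-000*, 0-101*, 0-110*, 0-111*, 00-00, 001-0*, 001-1*, 0010-*, 0011-*, 01-10*, 01-11*, 010-0*, 0101-*, 011-1*, 0111-*, 1-000*, 1-001*, 1-011*, 1-101*, 10-01*, 100-1*, 1000-*, 11-00*, 11-01*, 11-10*, 11-11*, 110-0*, 110-1*, 1100-*, 1101-*, 111-0*, 111-1*, 1110-*, 1111-*
[col 2] --000, --101, -1-10*, -1-11*, -10-0, -101-*, -11-1, -111-*, 0-1-1, 0-11-, 001--, 01-1-*, 1--01, 1-0-1, 1-00-, 11--0*, 11--1*, 11-0-*, 11-1-*, 110--*, 111--*
[col 3] -1-1-, 11---
Prime implicants: --000, --101, -1-1-, -10-0, -11-1, 0-1-1, 0-11-, 00-00, 001--, 1--01, 1-0-1, 1-00-, 11---
PI chart (minterm → PIs covering it):
  0 | --000,00-00
  4 | 00-00,001--
  5 | --101,0-1-1,001--
  6 | 0-11-,001--
  7 | 0-1-1,0-11-,001--
  10 | -1-1-,-10-0
  11 | -1-1-  (sole → essential)
  14 | -1-1-,0-11-
  15 | -1-1-,-11-1,0-1-1,0-11-
  16 | --000,1-00-
  17 | 1--01,1-0-1,1-00-
  19 | 1-0-1  (sole → essential)
  21 | --101,1--01
  24 | --000,-10-0,1-00-,11---
  25 | 1--01,1-0-1,1-00-,11---
  27 | -1-1-,1-0-1,11---
  28 | 11---  (sole → essential)
  29 | --101,-11-1,1--01,11---
  30 | -1-1-,11---
  31 | -1-1-,-11-1,11---
Essential prime implicants: -1-1-, 1-0-1, 11---

3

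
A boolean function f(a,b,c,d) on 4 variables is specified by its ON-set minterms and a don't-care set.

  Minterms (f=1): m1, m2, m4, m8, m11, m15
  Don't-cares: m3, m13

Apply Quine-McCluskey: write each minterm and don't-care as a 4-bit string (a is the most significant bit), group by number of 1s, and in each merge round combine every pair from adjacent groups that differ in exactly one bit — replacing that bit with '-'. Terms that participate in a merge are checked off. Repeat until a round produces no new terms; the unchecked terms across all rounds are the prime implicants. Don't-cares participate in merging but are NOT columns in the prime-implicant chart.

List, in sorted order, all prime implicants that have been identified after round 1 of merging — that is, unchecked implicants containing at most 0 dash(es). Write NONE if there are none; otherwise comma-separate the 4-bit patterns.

0100, 1000

[col 0] 0001*, 0010*, 0011*, 0100, 1000, 1011*, 1101*, 1111*
[col 1] -011, 00-1, 001-, 1-11, 11-1
Prime implicants: -011, 00-1, 001-, 0100, 1-11, 1000, 11-1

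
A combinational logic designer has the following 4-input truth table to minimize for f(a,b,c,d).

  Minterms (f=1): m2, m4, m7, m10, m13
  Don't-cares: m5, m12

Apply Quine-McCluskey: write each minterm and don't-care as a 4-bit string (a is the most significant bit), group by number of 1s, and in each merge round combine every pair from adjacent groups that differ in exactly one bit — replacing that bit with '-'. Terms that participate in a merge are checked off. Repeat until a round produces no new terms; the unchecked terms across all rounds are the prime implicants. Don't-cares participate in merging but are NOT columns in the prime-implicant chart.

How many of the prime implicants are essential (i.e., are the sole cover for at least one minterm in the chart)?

size-2^0 implicants → 0010(✓)  0100(✓)  0101(✓)  0111(✓)  1010(✓)  1100(✓)  1101(✓)
size-2^1 implicants → -010  -100(✓)  -101(✓)  01-1  010-(✓)  110-(✓)
size-2^2 implicants → -10-
Unchecked terms (primes): -010, -10-, 01-1
Minterm coverage:
  m2 ⊆ -010 [E]
  m4 ⊆ -10- [E]
  m7 ⊆ 01-1 [E]
  m10 ⊆ -010 [E]
  m13 ⊆ -10- [E]
E = {-010, -10-, 01-1}

3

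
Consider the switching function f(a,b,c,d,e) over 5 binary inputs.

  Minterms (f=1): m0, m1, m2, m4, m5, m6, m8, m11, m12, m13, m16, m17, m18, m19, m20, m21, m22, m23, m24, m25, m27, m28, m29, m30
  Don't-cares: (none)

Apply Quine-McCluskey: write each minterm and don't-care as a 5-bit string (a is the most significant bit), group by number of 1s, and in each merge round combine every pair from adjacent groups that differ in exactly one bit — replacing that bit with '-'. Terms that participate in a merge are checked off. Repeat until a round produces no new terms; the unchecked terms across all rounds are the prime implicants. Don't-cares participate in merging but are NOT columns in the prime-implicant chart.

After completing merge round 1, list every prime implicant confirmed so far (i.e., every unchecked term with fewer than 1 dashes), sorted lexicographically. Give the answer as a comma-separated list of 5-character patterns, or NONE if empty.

size-2^0 implicants → 00000(✓)  00001(✓)  00010(✓)  00100(✓)  00101(✓)  00110(✓)  01000(✓)  01011(✓)  01100(✓)  01101(✓)  10000(✓)  10001(✓)  10010(✓)  10011(✓)  10100(✓)  10101(✓)  10110(✓)  10111(✓)  11000(✓)  11001(✓)  11011(✓)  11100(✓)  11101(✓)  11110(✓)
size-2^1 implicants → -0000(✓)  -0001(✓)  -0010(✓)  -0100(✓)  -0101(✓)  -0110(✓)  -1000(✓)  -1011  -1100(✓)  -1101(✓)  0-000(✓)  0-100(✓)  0-101(✓)  00-00(✓)  00-01(✓)  00-10(✓)  000-0(✓)  0000-(✓)  001-0(✓)  0010-(✓)  01-00(✓)  0110-(✓)  1-000(✓)  1-001(✓)  1-011(✓)  1-100(✓)  1-101(✓)  1-110(✓)  10-00(✓)  10-01(✓)  10-10(✓)  10-11(✓)  100-0(✓)  100-1(✓)  1000-(✓)  1001-(✓)  101-0(✓)  101-1(✓)  1010-(✓)  1011-(✓)  11-00(✓)  11-01(✓)  110-1(✓)  1100-(✓)  111-0(✓)  1110-(✓)
size-2^2 implicants → --000(✓)  --100(✓)  --101(✓)  -0-00(✓)  -0-01(✓)  -0-10(✓)  -00-0(✓)  -000-(✓)  -01-0(✓)  -010-(✓)  -1-00(✓)  -110-(✓)  0--00(✓)  0-10-(✓)  00--0(✓)  00-0-(✓)  1--00(✓)  1--01(✓)  1-0-1  1-00-(✓)  1-1-0  1-10-(✓)  10--0(✓)  10--1(✓)  10-0-(✓)  10-1-(✓)  100--(✓)  101--(✓)  11-0-(✓)
size-2^3 implicants → ---00  --10-  -0--0  -0-0-  1--0-  10---
Unchecked terms (primes): ---00, --10-, -0--0, -0-0-, -1011, 1--0-, 1-0-1, 1-1-0, 10---

NONE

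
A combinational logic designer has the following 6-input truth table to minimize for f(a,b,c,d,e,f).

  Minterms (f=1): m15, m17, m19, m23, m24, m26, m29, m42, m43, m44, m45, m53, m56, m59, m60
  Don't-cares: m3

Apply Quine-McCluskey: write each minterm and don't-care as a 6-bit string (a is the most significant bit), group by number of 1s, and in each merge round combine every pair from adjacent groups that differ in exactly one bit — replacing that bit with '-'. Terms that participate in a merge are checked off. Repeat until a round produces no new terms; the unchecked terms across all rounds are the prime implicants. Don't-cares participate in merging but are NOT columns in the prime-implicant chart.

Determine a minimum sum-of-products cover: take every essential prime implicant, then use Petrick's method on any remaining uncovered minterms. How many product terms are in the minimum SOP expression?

10

[col 0] 000011*, 001111, 010001*, 010011*, 010111*, 011000*, 011010*, 011101, 101010*, 101011*, 101100*, 101101*, 110101, 111000*, 111011*, 111100*
[col 1] -11000, 0-0011, 010-11, 0100-1, 0110-0, 1-1011, 1-1100, 10101-, 10110-, 111-00
Prime implicants: -11000, 0-0011, 001111, 010-11, 0100-1, 0110-0, 011101, 1-1011, 1-1100, 10101-, 10110-, 110101, 111-00
PI chart (minterm → PIs covering it):
  15 | 001111  (sole → essential)
  17 | 0100-1  (sole → essential)
  19 | 0-0011,010-11,0100-1
  23 | 010-11  (sole → essential)
  24 | -11000,0110-0
  26 | 0110-0  (sole → essential)
  29 | 011101  (sole → essential)
  42 | 10101-  (sole → essential)
  43 | 1-1011,10101-
  44 | 1-1100,10110-
  45 | 10110-  (sole → essential)
  53 | 110101  (sole → essential)
  56 | -11000,111-00
  59 | 1-1011  (sole → essential)
  60 | 1-1100,111-00
Essential prime implicants: 001111, 010-11, 0100-1, 0110-0, 011101, 1-1011, 10101-, 10110-, 110101
Petrick residual → 111-00
Minimum SOP uses 10 PIs: a'b'cdef + a'bc'ef + a'bc'd'f + a'bcd'f' + a'bcde'f + acd'ef + ab'cd'e + ab'cde' + abc'de'f + abce'f'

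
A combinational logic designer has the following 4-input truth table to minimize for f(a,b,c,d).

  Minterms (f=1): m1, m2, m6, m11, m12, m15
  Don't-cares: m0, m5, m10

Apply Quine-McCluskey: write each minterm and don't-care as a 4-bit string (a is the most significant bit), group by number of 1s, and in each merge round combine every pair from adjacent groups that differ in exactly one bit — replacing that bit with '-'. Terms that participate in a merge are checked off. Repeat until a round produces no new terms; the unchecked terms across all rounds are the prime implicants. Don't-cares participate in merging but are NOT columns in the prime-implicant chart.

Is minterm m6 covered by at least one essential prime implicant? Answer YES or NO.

[col 0] 0000*, 0001*, 0010*, 0101*, 0110*, 1010*, 1011*, 1100, 1111*
[col 1] -010, 0-01, 0-10, 00-0, 000-, 1-11, 101-
Prime implicants: -010, 0-01, 0-10, 00-0, 000-, 1-11, 101-, 1100
PI chart (minterm → PIs covering it):
  1 | 0-01,000-
  2 | -010,0-10,00-0
  6 | 0-10  (sole → essential)
  11 | 1-11,101-
  12 | 1100  (sole → essential)
  15 | 1-11  (sole → essential)
Essential prime implicants: 0-10, 1-11, 1100

YES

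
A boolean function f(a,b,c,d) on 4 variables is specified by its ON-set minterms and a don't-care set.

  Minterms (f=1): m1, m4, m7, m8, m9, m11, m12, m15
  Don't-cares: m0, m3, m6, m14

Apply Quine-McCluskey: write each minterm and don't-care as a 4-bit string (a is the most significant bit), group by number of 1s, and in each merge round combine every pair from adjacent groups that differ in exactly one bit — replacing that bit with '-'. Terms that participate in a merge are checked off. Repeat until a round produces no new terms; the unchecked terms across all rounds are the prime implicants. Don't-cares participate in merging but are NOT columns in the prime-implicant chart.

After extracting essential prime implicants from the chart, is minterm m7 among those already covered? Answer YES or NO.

NO

[col 0] 0000*, 0001*, 0011*, 0100*, 0110*, 0111*, 1000*, 1001*, 1011*, 1100*, 1110*, 1111*
[col 1] -000*, -001*, -011*, -100*, -110*, -111*, 0-00*, 0-11*, 00-1*, 000-*, 01-0*, 011-*, 1-00*, 1-11*, 10-1*, 100-*, 11-0*, 111-*
[col 2] --00, --11, -0-1, -00-, -1-0, -11-
Prime implicants: --00, --11, -0-1, -00-, -1-0, -11-
PI chart (minterm → PIs covering it):
  1 | -0-1,-00-
  4 | --00,-1-0
  7 | --11,-11-
  8 | --00,-00-
  9 | -0-1,-00-
  11 | --11,-0-1
  12 | --00,-1-0
  15 | --11,-11-
(no essential prime implicants)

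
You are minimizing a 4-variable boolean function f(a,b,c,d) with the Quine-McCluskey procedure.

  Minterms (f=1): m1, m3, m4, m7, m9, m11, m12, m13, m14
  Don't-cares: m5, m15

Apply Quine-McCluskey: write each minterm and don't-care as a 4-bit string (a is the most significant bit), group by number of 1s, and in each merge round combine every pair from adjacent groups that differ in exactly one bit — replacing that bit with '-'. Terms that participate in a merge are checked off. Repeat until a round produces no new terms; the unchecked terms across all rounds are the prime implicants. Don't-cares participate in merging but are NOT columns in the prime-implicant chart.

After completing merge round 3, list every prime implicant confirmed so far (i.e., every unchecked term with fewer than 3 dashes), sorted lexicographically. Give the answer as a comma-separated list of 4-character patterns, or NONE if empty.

-10-, 11--

size-2^0 implicants → 0001(✓)  0011(✓)  0100(✓)  0101(✓)  0111(✓)  1001(✓)  1011(✓)  1100(✓)  1101(✓)  1110(✓)  1111(✓)
size-2^1 implicants → -001(✓)  -011(✓)  -100(✓)  -101(✓)  -111(✓)  0-01(✓)  0-11(✓)  00-1(✓)  01-1(✓)  010-(✓)  1-01(✓)  1-11(✓)  10-1(✓)  11-0(✓)  11-1(✓)  110-(✓)  111-(✓)
size-2^2 implicants → --01(✓)  --11(✓)  -0-1(✓)  -1-1(✓)  -10-  0--1(✓)  1--1(✓)  11--
size-2^3 implicants → ---1
Unchecked terms (primes): ---1, -10-, 11--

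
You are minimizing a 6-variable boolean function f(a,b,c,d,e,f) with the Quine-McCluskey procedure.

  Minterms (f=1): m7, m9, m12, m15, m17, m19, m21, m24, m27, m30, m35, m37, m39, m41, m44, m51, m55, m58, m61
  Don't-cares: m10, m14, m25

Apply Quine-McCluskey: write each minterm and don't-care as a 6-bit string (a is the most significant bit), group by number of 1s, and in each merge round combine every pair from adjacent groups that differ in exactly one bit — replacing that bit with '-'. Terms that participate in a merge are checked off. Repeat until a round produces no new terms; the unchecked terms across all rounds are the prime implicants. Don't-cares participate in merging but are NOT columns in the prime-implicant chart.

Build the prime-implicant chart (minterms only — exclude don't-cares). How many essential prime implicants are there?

10

Round 0: 000111✓ 001001✓ 001010✓ 001100✓ 001110✓ 001111✓ 010001✓ 010011✓ 010101✓ 011000✓ 011001✓ 011011✓ 011110✓ 100011✓ 100101✓ 100111✓ 101001✓ 101100✓ 110011✓ 110111✓ 111010 111101
Round 1: -00111 -01001 -01100 -10011 0-1001 0-1110 00-111 001-10 0011-0 00111- 01-001✓ 01-011✓ 010-01 0100-1✓ 0110-1✓ 01100- 1-0011✓ 1-0111✓ 100-11✓ 1001-1 110-11✓
Round 2: 01-0-1 1-0-11
PIs = {-00111, -01001, -01100, -10011, 0-1001, 0-1110, 00-111, 001-10, 0011-0, 00111-, 01-0-1, 010-01, 01100-, 1-0-11, 1001-1, 111010, 111101}
Coverage chart:
  m7: -00111,00-111
  m9: -01001,0-1001
  m12: -01100,0011-0
  m15: 00-111,00111-
  m17: 01-0-1,010-01
  m19: -10011,01-0-1
  m21: 010-01 ←essential
  m24: 01100- ←essential
  m27: 01-0-1 ←essential
  m30: 0-1110 ←essential
  m35: 1-0-11 ←essential
  m37: 1001-1 ←essential
  m39: -00111,1-0-11,1001-1
  m41: -01001 ←essential
  m44: -01100 ←essential
  m51: -10011,1-0-11
  m55: 1-0-11 ←essential
  m58: 111010 ←essential
  m61: 111101 ←essential
Essential: -01001, -01100, 0-1110, 01-0-1, 010-01, 01100-, 1-0-11, 1001-1, 111010, 111101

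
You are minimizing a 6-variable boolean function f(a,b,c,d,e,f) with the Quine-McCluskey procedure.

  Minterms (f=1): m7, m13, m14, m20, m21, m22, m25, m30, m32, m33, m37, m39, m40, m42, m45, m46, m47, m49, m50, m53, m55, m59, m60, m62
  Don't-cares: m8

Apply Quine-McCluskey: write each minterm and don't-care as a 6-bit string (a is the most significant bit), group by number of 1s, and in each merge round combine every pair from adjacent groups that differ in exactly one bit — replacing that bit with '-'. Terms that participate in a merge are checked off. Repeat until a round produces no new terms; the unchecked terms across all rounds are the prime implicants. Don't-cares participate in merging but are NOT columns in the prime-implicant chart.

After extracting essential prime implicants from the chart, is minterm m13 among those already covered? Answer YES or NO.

[col 0] 000111*, 001000*, 001101*, 001110*, 010100*, 010101*, 010110*, 011001, 011110*, 100000*, 100001*, 100101*, 100111*, 101000*, 101010*, 101101*, 101110*, 101111*, 110001*, 110010, 110101*, 110111*, 111011, 111100*, 111110*
[col 1] -00111, -01000, -01101, -01110*, -10101, -11110*, 0-1110*, 01-110, 0101-0, 01010-, 1-0001*, 1-0101*, 1-0111*, 1-1110*, 10-000, 10-101*, 10-111*, 100-01*, 10000-, 1001-1*, 101-10, 1010-0, 1011-1*, 10111-, 110-01*, 1101-1*, 1111-0
[col 2] --1110, 1-0-01, 1-01-1, 10-1-1
Prime implicants: --1110, -00111, -01000, -01101, -10101, 01-110, 0101-0, 01010-, 011001, 1-0-01, 1-01-1, 10-000, 10-1-1, 10000-, 101-10, 1010-0, 10111-, 110010, 111011, 1111-0
PI chart (minterm → PIs covering it):
  7 | -00111  (sole → essential)
  13 | -01101  (sole → essential)
  14 | --1110  (sole → essential)
  20 | 0101-0,01010-
  21 | -10101,01010-
  22 | 01-110,0101-0
  25 | 011001  (sole → essential)
  30 | --1110,01-110
  32 | 10-000,10000-
  33 | 1-0-01,10000-
  37 | 1-0-01,1-01-1,10-1-1
  39 | -00111,1-01-1,10-1-1
  40 | -01000,10-000,1010-0
  42 | 101-10,1010-0
  45 | -01101,10-1-1
  46 | --1110,101-10,10111-
  47 | 10-1-1,10111-
  49 | 1-0-01  (sole → essential)
  50 | 110010  (sole → essential)
  53 | -10101,1-0-01,1-01-1
  55 | 1-01-1  (sole → essential)
  59 | 111011  (sole → essential)
  60 | 1111-0  (sole → essential)
  62 | --1110,1111-0
Essential prime implicants: --1110, -00111, -01101, 011001, 1-0-01, 1-01-1, 110010, 111011, 1111-0

YES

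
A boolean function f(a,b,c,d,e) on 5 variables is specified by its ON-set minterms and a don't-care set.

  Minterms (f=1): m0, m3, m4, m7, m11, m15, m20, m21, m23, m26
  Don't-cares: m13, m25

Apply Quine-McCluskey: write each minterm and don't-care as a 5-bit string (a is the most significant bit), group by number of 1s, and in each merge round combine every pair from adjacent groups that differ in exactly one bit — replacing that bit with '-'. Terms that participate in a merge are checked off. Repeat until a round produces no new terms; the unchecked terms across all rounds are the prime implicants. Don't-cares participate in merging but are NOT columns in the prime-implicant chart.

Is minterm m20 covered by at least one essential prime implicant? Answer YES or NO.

Round 0: 00000✓ 00011✓ 00100✓ 00111✓ 01011✓ 01101✓ 01111✓ 10100✓ 10101✓ 10111✓ 11001 11010
Round 1: -0100 -0111 0-011✓ 0-111✓ 00-00 00-11✓ 01-11✓ 011-1 101-1 1010-
Round 2: 0--11
PIs = {-0100, -0111, 0--11, 00-00, 011-1, 101-1, 1010-, 11001, 11010}
Coverage chart:
  m0: 00-00 ←essential
  m3: 0--11 ←essential
  m4: -0100,00-00
  m7: -0111,0--11
  m11: 0--11 ←essential
  m15: 0--11,011-1
  m20: -0100,1010-
  m21: 101-1,1010-
  m23: -0111,101-1
  m26: 11010 ←essential
Essential: 0--11, 00-00, 11010

NO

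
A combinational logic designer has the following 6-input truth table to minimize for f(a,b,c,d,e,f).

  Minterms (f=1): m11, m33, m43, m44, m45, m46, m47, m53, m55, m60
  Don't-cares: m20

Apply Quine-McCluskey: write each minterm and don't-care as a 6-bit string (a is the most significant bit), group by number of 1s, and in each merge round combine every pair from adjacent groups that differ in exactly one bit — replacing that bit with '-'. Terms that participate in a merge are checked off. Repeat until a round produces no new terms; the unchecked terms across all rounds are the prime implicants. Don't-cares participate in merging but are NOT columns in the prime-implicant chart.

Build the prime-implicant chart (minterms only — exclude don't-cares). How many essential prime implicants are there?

5

[col 0] 001011*, 010100, 100001, 101011*, 101100*, 101101*, 101110*, 101111*, 110101*, 110111*, 111100*
[col 1] -01011, 1-1100, 101-11, 1011-0*, 1011-1*, 10110-*, 10111-*, 1101-1
[col 2] 1011--
Prime implicants: -01011, 010100, 1-1100, 100001, 101-11, 1011--, 1101-1
PI chart (minterm → PIs covering it):
  11 | -01011  (sole → essential)
  33 | 100001  (sole → essential)
  43 | -01011,101-11
  44 | 1-1100,1011--
  45 | 1011--  (sole → essential)
  46 | 1011--  (sole → essential)
  47 | 101-11,1011--
  53 | 1101-1  (sole → essential)
  55 | 1101-1  (sole → essential)
  60 | 1-1100  (sole → essential)
Essential prime implicants: -01011, 1-1100, 100001, 1011--, 1101-1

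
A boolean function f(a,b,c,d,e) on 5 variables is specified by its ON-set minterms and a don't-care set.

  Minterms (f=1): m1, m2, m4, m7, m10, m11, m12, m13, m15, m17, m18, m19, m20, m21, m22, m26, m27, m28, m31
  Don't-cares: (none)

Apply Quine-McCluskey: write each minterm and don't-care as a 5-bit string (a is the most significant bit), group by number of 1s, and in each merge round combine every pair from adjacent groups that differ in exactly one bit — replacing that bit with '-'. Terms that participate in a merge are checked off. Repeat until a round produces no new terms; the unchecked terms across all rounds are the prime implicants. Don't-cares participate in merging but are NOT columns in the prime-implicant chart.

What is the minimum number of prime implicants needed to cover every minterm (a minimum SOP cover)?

Round 0: 00001✓ 00010✓ 00100✓ 00111✓ 01010✓ 01011✓ 01100✓ 01101✓ 01111✓ 10001✓ 10010✓ 10011✓ 10100✓ 10101✓ 10110✓ 11010✓ 11011✓ 11100✓ 11111✓
Round 1: -0001 -0010✓ -0100✓ -1010✓ -1011✓ -1100✓ -1111✓ 0-010✓ 0-100✓ 0-111 01-11✓ 0101-✓ 011-1 0110- 1-010✓ 1-011✓ 1-100✓ 10-01 10-10 100-1 1001-✓ 101-0 1010- 11-11✓ 1101-✓
Round 2: --010 --100 -1-11 -101- 1-01-
PIs = {--010, --100, -0001, -1-11, -101-, 0-111, 011-1, 0110-, 1-01-, 10-01, 10-10, 100-1, 101-0, 1010-}
Coverage chart:
  m1: -0001 ←essential
  m2: --010 ←essential
  m4: --100 ←essential
  m7: 0-111 ←essential
  m10: --010,-101-
  m11: -1-11,-101-
  m12: --100,0110-
  m13: 011-1,0110-
  m15: -1-11,0-111,011-1
  m17: -0001,10-01,100-1
  m18: --010,1-01-,10-10
  m19: 1-01-,100-1
  m20: --100,101-0,1010-
  m21: 10-01,1010-
  m22: 10-10,101-0
  m26: --010,-101-,1-01-
  m27: -1-11,-101-,1-01-
  m28: --100 ←essential
  m31: -1-11 ←essential
Essential: --010, --100, -0001, -1-11, 0-111
Petrick residual → 011-1, 1-01-, 10-01, 10-10
Min cover (9 terms): c'de' + cd'e' + b'c'd'e + bde + a'cde + a'bce + ac'd + ab'd'e + ab'de'

9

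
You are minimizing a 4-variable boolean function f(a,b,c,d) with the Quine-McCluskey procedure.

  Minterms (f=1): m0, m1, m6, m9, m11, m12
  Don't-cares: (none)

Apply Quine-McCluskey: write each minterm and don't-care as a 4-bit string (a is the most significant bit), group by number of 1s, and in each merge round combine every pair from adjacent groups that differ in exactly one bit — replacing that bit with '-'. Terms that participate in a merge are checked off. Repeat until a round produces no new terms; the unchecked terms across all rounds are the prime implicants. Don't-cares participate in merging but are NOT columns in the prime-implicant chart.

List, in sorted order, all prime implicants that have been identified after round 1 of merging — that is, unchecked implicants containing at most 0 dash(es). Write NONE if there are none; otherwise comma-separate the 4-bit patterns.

Round 0: 0000✓ 0001✓ 0110 1001✓ 1011✓ 1100
Round 1: -001 000- 10-1
PIs = {-001, 000-, 0110, 10-1, 1100}

0110, 1100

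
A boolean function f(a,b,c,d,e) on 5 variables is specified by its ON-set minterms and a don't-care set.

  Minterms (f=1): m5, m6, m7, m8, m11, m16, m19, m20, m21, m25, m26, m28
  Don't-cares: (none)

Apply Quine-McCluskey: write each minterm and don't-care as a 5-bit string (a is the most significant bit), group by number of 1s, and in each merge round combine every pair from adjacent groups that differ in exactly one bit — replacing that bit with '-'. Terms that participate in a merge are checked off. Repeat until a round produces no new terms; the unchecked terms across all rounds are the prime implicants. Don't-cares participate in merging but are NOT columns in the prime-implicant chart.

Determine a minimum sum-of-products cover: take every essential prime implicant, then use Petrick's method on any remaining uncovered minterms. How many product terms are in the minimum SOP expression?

Round 0: 00101✓ 00110✓ 00111✓ 01000 01011 10000✓ 10011 10100✓ 10101✓ 11001 11010 11100✓
Round 1: -0101 001-1 0011- 1-100 10-00 1010-
PIs = {-0101, 001-1, 0011-, 01000, 01011, 1-100, 10-00, 10011, 1010-, 11001, 11010}
Coverage chart:
  m5: -0101,001-1
  m6: 0011- ←essential
  m7: 001-1,0011-
  m8: 01000 ←essential
  m11: 01011 ←essential
  m16: 10-00 ←essential
  m19: 10011 ←essential
  m20: 1-100,10-00,1010-
  m21: -0101,1010-
  m25: 11001 ←essential
  m26: 11010 ←essential
  m28: 1-100 ←essential
Essential: 0011-, 01000, 01011, 1-100, 10-00, 10011, 11001, 11010
Petrick residual → -0101
Min cover (9 terms): b'cd'e + a'b'cd + a'bc'd'e' + a'bc'de + acd'e' + ab'd'e' + ab'c'de + abc'd'e + abc'de'

9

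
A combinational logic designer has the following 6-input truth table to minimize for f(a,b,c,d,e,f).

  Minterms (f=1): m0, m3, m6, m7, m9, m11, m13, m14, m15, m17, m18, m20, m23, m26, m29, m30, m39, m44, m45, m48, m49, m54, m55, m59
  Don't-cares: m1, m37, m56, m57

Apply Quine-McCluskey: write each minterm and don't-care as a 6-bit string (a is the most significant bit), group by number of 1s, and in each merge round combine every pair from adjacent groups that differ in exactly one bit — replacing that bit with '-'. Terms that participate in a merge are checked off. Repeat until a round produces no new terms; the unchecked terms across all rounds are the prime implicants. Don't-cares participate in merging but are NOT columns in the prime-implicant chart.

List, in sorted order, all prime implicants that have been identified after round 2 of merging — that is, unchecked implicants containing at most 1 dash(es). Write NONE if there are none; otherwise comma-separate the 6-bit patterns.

Round 0: 000000✓ 000001✓ 000011✓ 000110✓ 000111✓ 001001✓ 001011✓ 001101✓ 001110✓ 001111✓ 010001✓ 010010✓ 010100 010111✓ 011010✓ 011101✓ 011110✓ 100101✓ 100111✓ 101100✓ 101101✓ 110000✓ 110001✓ 110110✓ 110111✓ 111000✓ 111001✓ 111011✓
Round 1: -00111✓ -01101 -10001 -10111✓ 0-0001 0-0111✓ 0-1101 0-1110 00-001✓ 00-011✓ 00-110✓ 00-111✓ 000-11✓ 0000-1✓ 00000- 00011-✓ 001-01✓ 001-11✓ 0010-1✓ 0011-1✓ 00111-✓ 01-010 011-10 1-0111✓ 10-101 1001-1 10110- 11-000✓ 11-001✓ 11000-✓ 11011- 1110-1 11100-✓
Round 2: --0111 00--11 00-0-1 00-11- 001--1 11-00-
PIs = {--0111, -01101, -10001, 0-0001, 0-1101, 0-1110, 00--11, 00-0-1, 00-11-, 00000-, 001--1, 01-010, 010100, 011-10, 10-101, 1001-1, 10110-, 11-00-, 11011-, 1110-1}

-01101, -10001, 0-0001, 0-1101, 0-1110, 00000-, 01-010, 010100, 011-10, 10-101, 1001-1, 10110-, 11011-, 1110-1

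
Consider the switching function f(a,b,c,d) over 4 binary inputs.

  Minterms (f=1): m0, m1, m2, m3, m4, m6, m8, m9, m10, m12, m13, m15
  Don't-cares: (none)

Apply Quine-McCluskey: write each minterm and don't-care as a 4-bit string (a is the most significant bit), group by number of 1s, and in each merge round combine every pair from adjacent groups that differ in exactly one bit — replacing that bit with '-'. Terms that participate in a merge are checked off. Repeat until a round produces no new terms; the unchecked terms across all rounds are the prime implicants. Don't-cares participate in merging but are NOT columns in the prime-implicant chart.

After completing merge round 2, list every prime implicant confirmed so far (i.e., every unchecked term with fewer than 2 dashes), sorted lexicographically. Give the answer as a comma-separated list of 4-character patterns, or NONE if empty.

11-1

Round 0: 0000✓ 0001✓ 0010✓ 0011✓ 0100✓ 0110✓ 1000✓ 1001✓ 1010✓ 1100✓ 1101✓ 1111✓
Round 1: -000✓ -001✓ -010✓ -100✓ 0-00✓ 0-10✓ 00-0✓ 00-1✓ 000-✓ 001-✓ 01-0✓ 1-00✓ 1-01✓ 10-0✓ 100-✓ 11-1 110-✓
Round 2: --00 -0-0 -00- 0--0 00-- 1-0-
PIs = {--00, -0-0, -00-, 0--0, 00--, 1-0-, 11-1}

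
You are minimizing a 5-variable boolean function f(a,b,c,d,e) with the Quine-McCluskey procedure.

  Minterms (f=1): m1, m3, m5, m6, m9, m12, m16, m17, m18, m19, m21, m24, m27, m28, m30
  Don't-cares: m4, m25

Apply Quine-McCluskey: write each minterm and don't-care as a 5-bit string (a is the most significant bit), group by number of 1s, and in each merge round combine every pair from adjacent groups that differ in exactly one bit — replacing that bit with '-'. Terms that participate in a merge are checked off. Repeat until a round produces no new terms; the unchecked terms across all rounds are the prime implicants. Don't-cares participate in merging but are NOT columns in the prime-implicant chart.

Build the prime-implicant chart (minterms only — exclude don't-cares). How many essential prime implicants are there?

[col 0] 00001*, 00011*, 00100*, 00101*, 00110*, 01001*, 01100*, 10000*, 10001*, 10010*, 10011*, 10101*, 11000*, 11001*, 11011*, 11100*, 11110*
[col 1] -0001*, -0011*, -0101*, -1001*, -1100, 0-001*, 0-100, 00-01*, 000-1*, 001-0, 0010-, 1-000*, 1-001*, 1-011*, 10-01*, 100-0*, 100-1*, 1000-*, 1001-*, 11-00, 110-1*, 1100-*, 111-0
[col 2] --001, -0-01, -00-1, 1-0-1, 1-00-, 100--
Prime implicants: --001, -0-01, -00-1, -1100, 0-100, 001-0, 0010-, 1-0-1, 1-00-, 100--, 11-00, 111-0
PI chart (minterm → PIs covering it):
  1 | --001,-0-01,-00-1
  3 | -00-1  (sole → essential)
  5 | -0-01,0010-
  6 | 001-0  (sole → essential)
  9 | --001  (sole → essential)
  12 | -1100,0-100
  16 | 1-00-,100--
  17 | --001,-0-01,-00-1,1-0-1,1-00-,100--
  18 | 100--  (sole → essential)
  19 | -00-1,1-0-1,100--
  21 | -0-01  (sole → essential)
  24 | 1-00-,11-00
  27 | 1-0-1  (sole → essential)
  28 | -1100,11-00,111-0
  30 | 111-0  (sole → essential)
Essential prime implicants: --001, -0-01, -00-1, 001-0, 1-0-1, 100--, 111-0

7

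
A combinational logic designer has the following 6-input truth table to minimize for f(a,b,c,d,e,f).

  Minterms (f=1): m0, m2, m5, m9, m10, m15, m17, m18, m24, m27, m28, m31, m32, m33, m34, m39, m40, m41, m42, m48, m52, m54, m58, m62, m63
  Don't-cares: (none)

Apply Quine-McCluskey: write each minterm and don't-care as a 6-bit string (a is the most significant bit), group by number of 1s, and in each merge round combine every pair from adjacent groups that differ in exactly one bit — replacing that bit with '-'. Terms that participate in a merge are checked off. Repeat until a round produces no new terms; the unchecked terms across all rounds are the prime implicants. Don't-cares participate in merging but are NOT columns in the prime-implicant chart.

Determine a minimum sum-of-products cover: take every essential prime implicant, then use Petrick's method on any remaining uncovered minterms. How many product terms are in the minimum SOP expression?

Round 0: 000000✓ 000010✓ 000101 001001✓ 001010✓ 001111✓ 010001 010010✓ 011000✓ 011011✓ 011100✓ 011111✓ 100000✓ 100001✓ 100010✓ 100111 101000✓ 101001✓ 101010✓ 110000✓ 110100✓ 110110✓ 111010✓ 111110✓ 111111✓
Round 1: -00000✓ -00010✓ -01001 -01010✓ -11111 0-0010 0-1111 00-010✓ 0000-0✓ 011-00 011-11 1-0000 1-1010 10-000✓ 10-001✓ 10-010✓ 1000-0✓ 10000-✓ 1010-0✓ 10100-✓ 11-110 110-00 1101-0 111-10 11111-
Round 2: -0-010 -000-0 10-0-0 10-00-
PIs = {-0-010, -000-0, -01001, -11111, 0-0010, 0-1111, 000101, 010001, 011-00, 011-11, 1-0000, 1-1010, 10-0-0, 10-00-, 100111, 11-110, 110-00, 1101-0, 111-10, 11111-}
Coverage chart:
  m0: -000-0 ←essential
  m2: -0-010,-000-0,0-0010
  m5: 000101 ←essential
  m9: -01001 ←essential
  m10: -0-010 ←essential
  m15: 0-1111 ←essential
  m17: 010001 ←essential
  m18: 0-0010 ←essential
  m24: 011-00 ←essential
  m27: 011-11 ←essential
  m28: 011-00 ←essential
  m31: -11111,0-1111,011-11
  m32: -000-0,1-0000,10-0-0,10-00-
  m33: 10-00- ←essential
  m34: -0-010,-000-0,10-0-0
  m39: 100111 ←essential
  m40: 10-0-0,10-00-
  m41: -01001,10-00-
  m42: -0-010,1-1010,10-0-0
  m48: 1-0000,110-00
  m52: 110-00,1101-0
  m54: 11-110,1101-0
  m58: 1-1010,111-10
  m62: 11-110,111-10,11111-
  m63: -11111,11111-
Essential: -0-010, -000-0, -01001, 0-0010, 0-1111, 000101, 010001, 011-00, 011-11, 10-00-, 100111
Petrick residual → -11111, 1-0000, 1101-0, 111-10
Min cover (15 terms): b'd'ef' + b'c'd'f' + b'cd'e'f + bcdef + a'c'd'ef' + a'cdef + a'b'c'de'f + a'bc'd'e'f + a'bce'f' + a'bcef + ac'd'e'f' + ab'd'e' + ab'c'def + abc'df' + abcef'

15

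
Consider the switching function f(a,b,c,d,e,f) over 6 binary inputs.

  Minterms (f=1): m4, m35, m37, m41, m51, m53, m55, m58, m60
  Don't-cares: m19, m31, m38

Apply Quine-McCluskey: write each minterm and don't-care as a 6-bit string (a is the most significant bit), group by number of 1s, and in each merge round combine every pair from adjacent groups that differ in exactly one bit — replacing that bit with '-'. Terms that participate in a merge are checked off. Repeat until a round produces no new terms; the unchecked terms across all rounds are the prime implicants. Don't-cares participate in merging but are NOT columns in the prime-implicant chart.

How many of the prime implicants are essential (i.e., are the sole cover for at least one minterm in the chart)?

6

size-2^0 implicants → 000100  010011(✓)  011111  100011(✓)  100101(✓)  100110  101001  110011(✓)  110101(✓)  110111(✓)  111010  111100
size-2^1 implicants → -10011  1-0011  1-0101  110-11  1101-1
Unchecked terms (primes): -10011, 000100, 011111, 1-0011, 1-0101, 100110, 101001, 110-11, 1101-1, 111010, 111100
Minterm coverage:
  m4 ⊆ 000100 [E]
  m35 ⊆ 1-0011 [E]
  m37 ⊆ 1-0101 [E]
  m41 ⊆ 101001 [E]
  m51 ⊆ -10011,1-0011,110-11
  m53 ⊆ 1-0101,1101-1
  m55 ⊆ 110-11,1101-1
  m58 ⊆ 111010 [E]
  m60 ⊆ 111100 [E]
E = {000100, 1-0011, 1-0101, 101001, 111010, 111100}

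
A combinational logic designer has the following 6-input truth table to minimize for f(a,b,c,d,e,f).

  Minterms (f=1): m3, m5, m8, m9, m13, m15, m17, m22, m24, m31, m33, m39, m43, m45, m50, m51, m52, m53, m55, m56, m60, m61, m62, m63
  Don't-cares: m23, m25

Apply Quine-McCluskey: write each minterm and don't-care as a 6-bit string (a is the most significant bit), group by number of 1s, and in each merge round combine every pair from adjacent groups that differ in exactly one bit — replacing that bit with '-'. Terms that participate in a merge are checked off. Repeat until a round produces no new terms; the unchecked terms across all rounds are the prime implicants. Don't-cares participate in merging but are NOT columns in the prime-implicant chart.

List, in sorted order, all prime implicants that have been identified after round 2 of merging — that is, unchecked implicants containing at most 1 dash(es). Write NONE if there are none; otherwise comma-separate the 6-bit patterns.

Round 0: 000011 000101✓ 001000✓ 001001✓ 001101✓ 001111✓ 010001✓ 010110✓ 010111✓ 011000✓ 011001✓ 011111✓ 100001 100111✓ 101011 101101✓ 110010✓ 110011✓ 110100✓ 110101✓ 110111✓ 111000✓ 111100✓ 111101✓ 111110✓ 111111✓
Round 1: -01101 -10111✓ -11000 -11111✓ 0-1000✓ 0-1001✓ 0-1111 00-101 001-01 00100-✓ 0011-1 01-001 01-111✓ 01011- 01100-✓ 1-0111 1-1101 11-100✓ 11-101✓ 11-111✓ 110-11 11001- 1101-1✓ 11010-✓ 111-00 1111-0✓ 1111-1✓ 11110-✓ 11111-✓
Round 2: -1-111 0-100- 11-1-1 11-10- 1111--
PIs = {-01101, -1-111, -11000, 0-100-, 0-1111, 00-101, 000011, 001-01, 0011-1, 01-001, 01011-, 1-0111, 1-1101, 100001, 101011, 11-1-1, 11-10-, 110-11, 11001-, 111-00, 1111--}

-01101, -11000, 0-1111, 00-101, 000011, 001-01, 0011-1, 01-001, 01011-, 1-0111, 1-1101, 100001, 101011, 110-11, 11001-, 111-00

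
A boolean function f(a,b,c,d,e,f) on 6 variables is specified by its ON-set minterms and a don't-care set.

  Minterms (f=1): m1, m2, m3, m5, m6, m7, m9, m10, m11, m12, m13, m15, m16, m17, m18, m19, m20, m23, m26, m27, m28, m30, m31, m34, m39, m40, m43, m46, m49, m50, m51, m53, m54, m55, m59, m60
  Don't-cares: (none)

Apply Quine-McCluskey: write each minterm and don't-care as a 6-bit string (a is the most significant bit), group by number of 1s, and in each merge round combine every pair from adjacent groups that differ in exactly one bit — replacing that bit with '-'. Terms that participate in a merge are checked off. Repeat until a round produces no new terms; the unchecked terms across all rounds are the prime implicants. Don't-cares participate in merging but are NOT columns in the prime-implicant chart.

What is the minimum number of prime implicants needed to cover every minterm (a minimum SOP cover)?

[col 0] 000001*, 000010*, 000011*, 000101*, 000110*, 000111*, 001001*, 001010*, 001011*, 001100*, 001101*, 001111*, 010000*, 010001*, 010010*, 010011*, 010100*, 010111*, 011010*, 011011*, 011100*, 011110*, 011111*, 100010*, 100111*, 101000, 101011*, 101110, 110001*, 110010*, 110011*, 110101*, 110110*, 110111*, 111011*, 111100*
[col 1] -00010*, -00111*, -01011*, -10001*, -10010*, -10011*, -10111*, -11011*, -11100, 0-0001*, 0-0010*, 0-0011*, 0-0111*, 0-1010*, 0-1011*, 0-1100, 0-1111*, 00-001*, 00-010*, 00-011*, 00-101*, 00-111*, 000-01*, 000-10*, 000-11*, 0000-1*, 00001-*, 0001-1*, 00011-*, 001-01*, 001-11*, 0010-1*, 00101-*, 0011-1*, 00110-, 01-010*, 01-011*, 01-100, 01-111*, 010-00, 010-11*, 0100-0*, 0100-1*, 01000-*, 01001-*, 011-10*, 011-11*, 01101-*, 0111-0, 01111-*, 1-0010*, 1-0111*, 1-1011*, 11-011*, 110-01*, 110-10*, 110-11*, 1100-1*, 11001-*, 1101-1*, 11011-*
[col 2] --0010, --0111, --1011, -1-011, -10-11, -100-1, -1001-, 0--010*, 0--011*, 0--111*, 0-0-11*, 0-00-1, 0-001-*, 0-1-11*, 0-101-*, 00--01*, 00--11*, 00-0-1*, 00-01-*, 00-1-1*, 000--1*, 000-1-, 001--1*, 01--11*, 01-01-*, 0100--, 011-1-, 110--1, 110-1-
[col 3] 0---11, 0--01-, 00---1
Prime implicants: --0010, --0111, --1011, -1-011, -10-11, -100-1, -1001-, -11100, 0---11, 0--01-, 0-00-1, 0-1100, 00---1, 000-1-, 00110-, 01-100, 010-00, 0100--, 011-1-, 0111-0, 101000, 101110, 110--1, 110-1-
PI chart (minterm → PIs covering it):
  1 | 0-00-1,00---1
  2 | --0010,0--01-,000-1-
  3 | 0---11,0--01-,0-00-1,00---1,000-1-
  5 | 00---1  (sole → essential)
  6 | 000-1-  (sole → essential)
  7 | --0111,0---11,00---1,000-1-
  9 | 00---1  (sole → essential)
  10 | 0--01-  (sole → essential)
  11 | --1011,0---11,0--01-,00---1
  12 | 0-1100,00110-
  13 | 00---1,00110-
  15 | 0---11,00---1
  16 | 010-00,0100--
  17 | -100-1,0-00-1,0100--
  18 | --0010,-1001-,0--01-,0100--
  19 | -1-011,-10-11,-100-1,-1001-,0---11,0--01-,0-00-1,0100--
  20 | 01-100,010-00
  23 | --0111,-10-11,0---11
  26 | 0--01-,011-1-
  27 | --1011,-1-011,0---11,0--01-,011-1-
  28 | -11100,0-1100,01-100,0111-0
  30 | 011-1-,0111-0
  31 | 0---11,011-1-
  34 | --0010  (sole → essential)
  39 | --0111  (sole → essential)
  40 | 101000  (sole → essential)
  43 | --1011  (sole → essential)
  46 | 101110  (sole → essential)
  49 | -100-1,110--1
  50 | --0010,-1001-,110-1-
  51 | -1-011,-10-11,-100-1,-1001-,110--1,110-1-
  53 | 110--1  (sole → essential)
  54 | 110-1-  (sole → essential)
  55 | --0111,-10-11,110--1,110-1-
  59 | --1011,-1-011
  60 | -11100  (sole → essential)
Essential prime implicants: --0010, --0111, --1011, -11100, 0--01-, 00---1, 000-1-, 101000, 101110, 110--1, 110-1-
Petrick residual → -100-1, 0-1100, 010-00, 011-1-
Minimum SOP uses 15 PIs: c'd'ef' + c'def + cd'ef + bc'd'f + bcde'f' + a'd'e + a'cde'f' + a'b'f + a'b'c'e + a'bc'e'f' + a'bce + ab'cd'e'f' + ab'cdef' + abc'f + abc'e

15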